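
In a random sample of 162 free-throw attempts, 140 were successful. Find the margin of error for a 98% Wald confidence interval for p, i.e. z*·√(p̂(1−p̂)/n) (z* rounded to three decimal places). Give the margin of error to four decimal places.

ME = 0.0626

Sample proportion p̂ = 140/162 = 0.86420.
SE(p̂) = √(0.86420·0.13580/162) = 0.026916.
For 98% confidence, z* = 2.326.
Margin of error = z*·SE = 2.326 × 0.026916 = 0.0626.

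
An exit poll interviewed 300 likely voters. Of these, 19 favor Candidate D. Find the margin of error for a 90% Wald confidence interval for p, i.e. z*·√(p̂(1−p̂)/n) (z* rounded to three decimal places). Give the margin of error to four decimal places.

ME = 0.0231

Sample proportion p̂ = 19/300 = 0.06333.
SE = √(p̂(1−p̂)/n) = √(0.059322/300) = 0.014062.
For 90% confidence, z* = 1.645.
Margin of error = z*·SE = 1.645 × 0.014062 = 0.0231.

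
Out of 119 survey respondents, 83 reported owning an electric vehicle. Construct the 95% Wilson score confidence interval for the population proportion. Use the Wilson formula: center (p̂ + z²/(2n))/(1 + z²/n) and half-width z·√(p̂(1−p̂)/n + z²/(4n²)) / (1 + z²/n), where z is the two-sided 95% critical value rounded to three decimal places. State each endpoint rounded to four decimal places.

(0.6098, 0.7728)

p̂ = 83/119 = 0.69748; z = 1.960, so z² = 3.841600.
1 + z²/n = 1.032282.
Adjusted center: (0.69748 + z²/(2n))/1.032282 = 0.69130.
Radicand: p̂(1−p̂)/n + z²/(4n²) = 0.001773126 + 0.000067820 = 0.001840946.
Half-width = z·√(radicand)/denom = 1.960·0.042906/1.032282 = 0.08147.
CI: 0.69130 ± 0.08147 = (0.6098, 0.7728).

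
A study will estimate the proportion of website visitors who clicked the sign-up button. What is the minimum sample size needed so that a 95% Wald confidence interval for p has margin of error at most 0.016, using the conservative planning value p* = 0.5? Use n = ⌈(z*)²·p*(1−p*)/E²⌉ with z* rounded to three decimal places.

z* = 1.960 at the 95% level.
p*(1−p*) = 0.50·0.50 = 0.2500.
(z*)²·p*(1−p*)/E² = 3.841600·0.2500/0.000256 = 3751.562.
⌈3751.562⌉ = 3752.

n = 3752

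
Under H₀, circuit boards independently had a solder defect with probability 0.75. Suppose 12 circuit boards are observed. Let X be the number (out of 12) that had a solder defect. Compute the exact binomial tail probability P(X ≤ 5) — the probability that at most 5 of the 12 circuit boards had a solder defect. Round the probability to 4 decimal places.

P = 0.0143

X ~ Binomial(n=12, p=0.75).
P(X ≤ 5) = Σ_{j=0}^{5} C(12,j)·0.75^j·0.25^{12−j}.
= 0.000000 + 0.000002 + 0.000035 + 0.000354 + 0.002390 + 0.011471 = 0.0143.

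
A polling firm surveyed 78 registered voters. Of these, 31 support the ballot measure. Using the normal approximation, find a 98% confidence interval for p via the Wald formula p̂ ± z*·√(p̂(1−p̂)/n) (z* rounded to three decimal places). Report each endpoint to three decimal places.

(0.269, 0.526)

Sample proportion p̂ = 31/78 = 0.39744.
SE(p̂) = √(0.39744·0.60256/78) = 0.055410.
z* = 2.326 at the 98% level.
Margin = 2.326·0.055410 = 0.12888.
Interval: 0.39744 ± 0.12888 → (0.269, 0.526).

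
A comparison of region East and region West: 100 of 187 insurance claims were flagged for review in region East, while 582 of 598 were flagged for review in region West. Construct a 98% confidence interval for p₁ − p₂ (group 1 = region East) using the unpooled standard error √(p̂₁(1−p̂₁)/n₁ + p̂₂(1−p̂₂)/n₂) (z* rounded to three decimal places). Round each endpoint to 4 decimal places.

(-0.5247, -0.3523)

p̂₁ = 0.53476, p̂₂ = 0.97324, so the observed difference is -0.43848.
SE = √(0.001330437 + 0.000043545) = √0.001373982 = 0.037067.
For 98% confidence, z* = 2.326. Margin of error = 0.08622.
CI: -0.43848 ± 0.08622 = (-0.5247, -0.3523).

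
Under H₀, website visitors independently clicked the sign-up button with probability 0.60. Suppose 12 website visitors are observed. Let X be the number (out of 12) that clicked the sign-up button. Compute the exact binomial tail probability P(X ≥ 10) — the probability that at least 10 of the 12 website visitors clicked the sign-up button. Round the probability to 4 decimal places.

X is binomial with n = 12 and p = 0.60.
P(X ≥ 10) = C(12,10)·0.60^10·0.40^2 + C(12,11)·0.60^11·0.40^1 + C(12,12)·0.60^12·0.40^0.
= 0.063852 + 0.017414 + 0.002177 = 0.0834.

P = 0.0834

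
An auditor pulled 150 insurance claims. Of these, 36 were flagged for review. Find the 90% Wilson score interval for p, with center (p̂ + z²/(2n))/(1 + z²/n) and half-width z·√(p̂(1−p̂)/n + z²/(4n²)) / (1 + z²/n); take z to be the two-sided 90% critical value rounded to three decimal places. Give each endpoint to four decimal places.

(0.1876, 0.3016)

p̂ = 36/150 = 0.24000; z = 1.645, so z² = 2.706025.
Denominator 1 + z²/n = 1 + 2.706025/150 = 1.018040.
Center = (0.24000 + 0.009020)/1.018040 = 0.24461.
Radicand: p̂(1−p̂)/n + z²/(4n²) = 0.001216000 + 0.000030067 = 0.001246067.
Half-width = 1.645·√0.001246067/1.018040 = 0.05704.
CI: 0.24461 ± 0.05704 = (0.1876, 0.3016).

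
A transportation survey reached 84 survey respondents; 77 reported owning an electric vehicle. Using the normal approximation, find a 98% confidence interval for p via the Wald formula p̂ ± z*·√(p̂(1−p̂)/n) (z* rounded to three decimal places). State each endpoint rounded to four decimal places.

(0.8465, 0.9868)

The sample proportion is 77/84 = 0.91667.
Standard error of p̂: √(0.076389/84) = √0.000909392 = 0.030156.
For 98% confidence, z* = 2.326.
Margin of error: 2.326 × 0.030156 = 0.07014.
Interval: 0.91667 ± 0.07014 → (0.8465, 0.9868).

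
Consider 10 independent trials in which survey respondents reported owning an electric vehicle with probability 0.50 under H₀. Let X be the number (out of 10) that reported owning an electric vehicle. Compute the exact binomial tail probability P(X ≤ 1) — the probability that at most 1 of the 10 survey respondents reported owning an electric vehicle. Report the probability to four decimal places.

X is binomial with n = 10 and p = 0.50.
P(X ≤ 1) = C(10,0)·0.50^0·0.50^10 + C(10,1)·0.50^1·0.50^9.
= 0.000977 + 0.009766 = 0.0107.

P = 0.0107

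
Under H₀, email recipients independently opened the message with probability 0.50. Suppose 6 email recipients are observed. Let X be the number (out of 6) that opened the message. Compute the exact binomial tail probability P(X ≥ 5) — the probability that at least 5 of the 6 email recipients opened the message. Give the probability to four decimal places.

X ~ Binomial(n=6, p=0.50).
P(X ≥ 5) = C(6,5)·0.50^5·0.50^1 + C(6,6)·0.50^6·0.50^0.
= 0.093750 + 0.015625 = 0.1094.

P = 0.1094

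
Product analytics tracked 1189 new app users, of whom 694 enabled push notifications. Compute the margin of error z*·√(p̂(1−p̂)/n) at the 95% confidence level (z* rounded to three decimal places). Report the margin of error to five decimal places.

p̂ = 694/1189 = 0.58368.
SE = √(p̂(1−p̂)/n) = √(0.242997/1189) = 0.014296.
The 95% critical value is z* = 1.960.
Margin of error = z*·SE = 1.960 × 0.014296 = 0.02802.

ME = 0.02802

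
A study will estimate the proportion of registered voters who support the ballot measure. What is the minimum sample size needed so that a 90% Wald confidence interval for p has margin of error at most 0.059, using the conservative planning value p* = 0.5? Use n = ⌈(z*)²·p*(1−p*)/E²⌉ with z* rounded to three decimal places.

n = 195

The 90% critical value is z* = 1.645.
p*(1−p*) = 0.2500.
(z*)²·p*(1−p*)/E² = 2.706025·0.2500/0.003481 = 194.343.
Rounding up, n = 195.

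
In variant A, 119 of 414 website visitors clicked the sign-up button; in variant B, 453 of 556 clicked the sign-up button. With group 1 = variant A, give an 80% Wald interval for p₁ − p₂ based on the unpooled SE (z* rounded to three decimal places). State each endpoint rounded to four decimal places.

p̂₁ = 0.28744, p̂₂ = 0.81475, so the observed difference is -0.52731.
Unpooled SE = √(p̂₁(1−p̂₁)/n₁ + p̂₂(1−p̂₂)/n₂) = √(0.000494730 + 0.000271463) = 0.027680.
The 80% critical value is z* = 1.282. Margin of error = 0.03549.
So the interval runs from -0.5628 to -0.4918.

(-0.5628, -0.4918)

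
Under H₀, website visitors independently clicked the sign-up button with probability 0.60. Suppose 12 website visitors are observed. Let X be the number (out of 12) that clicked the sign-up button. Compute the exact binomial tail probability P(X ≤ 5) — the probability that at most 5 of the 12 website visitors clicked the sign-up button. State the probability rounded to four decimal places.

X is binomial with n = 12 and p = 0.60.
P(X ≤ 5) = Σ_{j=0}^{5} C(12,j)·0.60^j·0.40^{12−j}.
= 0.000017 + 0.000302 + 0.002491 + 0.012457 + 0.042043 + 0.100902 = 0.1582.

P = 0.1582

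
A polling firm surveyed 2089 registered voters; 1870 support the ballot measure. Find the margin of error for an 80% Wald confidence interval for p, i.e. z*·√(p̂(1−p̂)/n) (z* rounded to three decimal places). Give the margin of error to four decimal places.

Sample proportion p̂ = 1870/2089 = 0.89517.
SE = √(p̂(1−p̂)/n) = √(0.093845/2089) = 0.006702.
z* = 1.282 at the 80% level.
Margin of error = z*·SE = 1.282 × 0.006702 = 0.0086.

ME = 0.0086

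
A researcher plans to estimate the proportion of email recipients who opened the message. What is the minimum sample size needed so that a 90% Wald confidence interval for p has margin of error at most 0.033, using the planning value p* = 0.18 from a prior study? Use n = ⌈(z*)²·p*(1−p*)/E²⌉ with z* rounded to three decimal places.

The 90% critical value is z* = 1.645.
p*(1−p*) = 0.18·0.82 = 0.1476.
(z*)²·p*(1−p*)/E² = 2.706025·0.1476/0.001089 = 366.767.
Rounding up, n = 367.

n = 367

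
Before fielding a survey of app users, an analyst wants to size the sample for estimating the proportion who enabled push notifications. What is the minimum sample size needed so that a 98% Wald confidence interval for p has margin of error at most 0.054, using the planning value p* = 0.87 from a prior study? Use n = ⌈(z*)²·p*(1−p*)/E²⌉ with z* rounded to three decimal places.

For 98% confidence, z* = 2.326.
p*(1−p*) = 0.1131.
(z*)²·p*(1−p*)/E² = 5.410276·0.1131/0.002916 = 209.843.
⌈209.843⌉ = 210.

n = 210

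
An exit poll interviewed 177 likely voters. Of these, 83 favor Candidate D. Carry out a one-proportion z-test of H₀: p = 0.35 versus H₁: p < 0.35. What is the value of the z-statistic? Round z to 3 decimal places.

z = 3.317

The sample proportion is 83/177 = 0.46893.
SE₀ = √(0.35·0.65/177) = 0.035851.
z = (p̂ − p₀)/SE = (0.46893 − 0.35)/0.035851 = 3.317.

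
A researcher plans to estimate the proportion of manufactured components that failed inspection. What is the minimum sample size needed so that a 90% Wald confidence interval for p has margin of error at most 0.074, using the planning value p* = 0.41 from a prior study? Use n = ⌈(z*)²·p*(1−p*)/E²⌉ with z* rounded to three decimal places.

For 90% confidence, z* = 1.645.
p*(1−p*) = 0.2419.
Required n before rounding: 2.706025 × 0.2419 / 0.074² = 119.538.
Rounding up, n = 120.

n = 120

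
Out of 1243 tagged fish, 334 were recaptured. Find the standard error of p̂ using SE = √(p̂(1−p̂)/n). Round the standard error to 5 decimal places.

SE = 0.01257

Sample proportion p̂ = 334/1243 = 0.26870.
p̂(1−p̂) = 0.26870·0.73130 = 0.196500.
SE = √(0.196500/1243) = √0.000158085 = 0.01257.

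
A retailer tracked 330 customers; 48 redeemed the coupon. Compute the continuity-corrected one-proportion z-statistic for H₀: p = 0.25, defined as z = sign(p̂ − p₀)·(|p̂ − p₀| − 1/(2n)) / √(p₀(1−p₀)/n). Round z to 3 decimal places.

z = -4.322

Sample proportion p̂ = 48/330 = 0.14545. p̂ − p₀ = -0.104545.
Continuity correction 1/(2n) = 1/660 = 0.001515.
Corrected numerator: |-0.104545| − 0.001515 = 0.103030.
Under H₀, SE = √(p₀(1−p₀)/n) = √(0.25·0.75/330) = √0.000568182 = 0.023837.
z = (−)0.103030/0.023837 = -4.322.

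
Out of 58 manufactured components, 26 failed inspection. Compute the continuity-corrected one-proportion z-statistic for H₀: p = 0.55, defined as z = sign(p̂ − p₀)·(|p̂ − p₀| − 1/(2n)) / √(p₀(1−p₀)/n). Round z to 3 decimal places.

z = -1.425

Sample proportion p̂ = 26/58 = 0.44828. p̂ − p₀ = -0.101724.
Continuity correction 1/(2n) = 1/116 = 0.008621.
Corrected numerator: |-0.101724| − 0.008621 = 0.093103.
Under H₀, SE = √(p₀(1−p₀)/n) = √(0.55·0.45/58) = √0.004267241 = 0.065324.
z = −0.093103/0.065324 = -1.425.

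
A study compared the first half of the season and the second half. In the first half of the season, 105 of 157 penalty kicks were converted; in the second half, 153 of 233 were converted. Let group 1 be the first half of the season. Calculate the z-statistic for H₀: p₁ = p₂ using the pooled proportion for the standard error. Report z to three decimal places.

z = 0.248

Sample proportions: p̂₁ = 105/157 = 0.66879 and p̂₂ = 153/233 = 0.65665.
Pooling: p̂ = 258/390 = 0.66154.
SE = √[p̂(1−p̂)(1/n₁+1/n₂)] = √[0.66154·0.33846·(1/157+1/233)] ≈ 0.048858.
z = (p̂₁ − p̂₂)/SE = (0.66879 − 0.65665)/0.048858 = 0.01214/0.048858 = 0.248.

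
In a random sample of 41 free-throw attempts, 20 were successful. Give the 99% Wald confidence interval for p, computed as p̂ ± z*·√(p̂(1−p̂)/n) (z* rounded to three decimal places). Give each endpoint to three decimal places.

p̂ = 20/41 = 0.48780.
SE(p̂) = √(0.48780·0.51220/41) = 0.078064.
For 99% confidence, z* = 2.576.
Margin = 2.576·0.078064 = 0.20109.
So the interval runs from 0.287 to 0.689.

(0.287, 0.689)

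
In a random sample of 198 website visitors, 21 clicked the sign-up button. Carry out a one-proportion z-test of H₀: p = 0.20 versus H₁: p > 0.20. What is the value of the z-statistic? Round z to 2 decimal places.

With x = 21 successes in n = 198, p̂ = 0.10606.
Null standard error: √(0.20·0.80/198) = √0.000808081 = 0.028427.
z = (p̂ − p₀)/SE = (0.10606 − 0.20)/0.028427 = -3.30.

z = -3.30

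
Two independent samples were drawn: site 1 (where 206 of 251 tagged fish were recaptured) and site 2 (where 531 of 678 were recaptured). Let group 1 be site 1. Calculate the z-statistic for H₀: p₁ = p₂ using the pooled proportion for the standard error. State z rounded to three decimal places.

Sample proportions: p̂₁ = 206/251 = 0.82072 and p̂₂ = 531/678 = 0.78319.
Pooled p̂ = (206+531)/(251+678) = 737/929 = 0.79333.
Pooled SE = √[0.1639598·0.00545899] ≈ 0.029917.
z = (p̂₁ − p̂₂)/SE = (0.82072 − 0.78319)/0.029917 = 0.03753/0.029917 = 1.254.

z = 1.254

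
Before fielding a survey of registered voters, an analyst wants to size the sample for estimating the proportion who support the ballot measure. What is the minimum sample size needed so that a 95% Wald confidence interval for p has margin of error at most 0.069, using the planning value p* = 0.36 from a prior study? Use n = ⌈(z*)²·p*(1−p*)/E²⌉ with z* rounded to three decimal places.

n = 186

z* = 1.960 at the 95% level.
p*(1−p*) = 0.36·0.64 = 0.2304.
Required n before rounding: 3.841600 × 0.2304 / 0.069² = 185.907.
Rounding up, n = 186.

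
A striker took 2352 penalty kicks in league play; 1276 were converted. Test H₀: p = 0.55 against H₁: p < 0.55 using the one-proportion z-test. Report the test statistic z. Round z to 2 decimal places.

z = -0.73

The sample proportion is 1276/2352 = 0.54252.
SE₀ = √(0.55·0.45/2352) = 0.010258.
z = (0.54252 − 0.55)/0.010258 = -0.00748/0.010258 = -0.73.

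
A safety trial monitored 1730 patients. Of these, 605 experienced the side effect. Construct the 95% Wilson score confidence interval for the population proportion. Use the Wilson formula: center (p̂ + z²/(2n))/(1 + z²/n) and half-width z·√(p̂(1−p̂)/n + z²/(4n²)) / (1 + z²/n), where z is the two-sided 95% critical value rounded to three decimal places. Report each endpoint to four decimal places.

p̂ = 605/1730 = 0.34971; z = 1.960, so z² = 3.841600.
Denominator 1 + z²/n = 1 + 3.841600/1730 = 1.002221.
Center = (0.34971 + 0.001110)/1.002221 = 0.35004.
Radicand: p̂(1−p̂)/n + z²/(4n²) = 0.000131453 + 0.000000321 = 0.000131774.
Half-width = z·√(radicand)/denom = 1.960·0.011479/1.002221 = 0.02245.
CI: 0.35004 ± 0.02245 = (0.3276, 0.3725).

(0.3276, 0.3725)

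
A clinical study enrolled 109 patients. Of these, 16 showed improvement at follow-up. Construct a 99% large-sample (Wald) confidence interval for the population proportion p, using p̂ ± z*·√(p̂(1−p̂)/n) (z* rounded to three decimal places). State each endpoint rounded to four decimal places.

(0.0595, 0.2341)

p̂ = 16/109 = 0.14679.
Standard error of p̂: √(0.125242/109) = √0.001149009 = 0.033897.
The 99% critical value is z* = 2.576.
Margin = 2.576·0.033897 = 0.08732.
CI: 0.14679 ± 0.08732 = (0.0595, 0.2341).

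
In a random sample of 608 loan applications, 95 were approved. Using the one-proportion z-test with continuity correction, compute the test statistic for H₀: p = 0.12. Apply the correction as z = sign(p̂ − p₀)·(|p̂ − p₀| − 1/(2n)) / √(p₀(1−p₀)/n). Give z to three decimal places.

The sample proportion is 95/608 = 0.15625. p̂ − p₀ = 0.036250.
Continuity correction 1/(2n) = 1/1216 = 0.000822.
Corrected numerator: |0.036250| − 0.000822 = 0.035428.
Null standard error: √(0.12·0.88/608) = √0.000173684 = 0.013179.
z = +0.035428/0.013179 = 2.688.

z = 2.688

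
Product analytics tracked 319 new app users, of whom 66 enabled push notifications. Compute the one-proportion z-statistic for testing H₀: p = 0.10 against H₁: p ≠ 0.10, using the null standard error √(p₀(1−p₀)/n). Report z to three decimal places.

The sample proportion is 66/319 = 0.20690.
Under H₀, SE = √(p₀(1−p₀)/n) = √(0.10·0.90/319) = √0.000282132 = 0.016797.
z = (0.20690 − 0.10)/0.016797 = 0.10690/0.016797 = 6.364.

z = 6.364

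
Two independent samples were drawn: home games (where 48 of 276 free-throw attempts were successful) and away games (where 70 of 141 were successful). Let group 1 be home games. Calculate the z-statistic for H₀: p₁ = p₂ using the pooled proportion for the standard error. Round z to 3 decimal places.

z = -6.917

p̂₁ = 48/276 = 0.17391, p̂₂ = 70/141 = 0.49645.
Pooling: p̂ = 118/417 = 0.28297.
Pooled SE = √[0.2028996·0.01071539] ≈ 0.046628.
z = -0.32254/0.046628 = -6.917.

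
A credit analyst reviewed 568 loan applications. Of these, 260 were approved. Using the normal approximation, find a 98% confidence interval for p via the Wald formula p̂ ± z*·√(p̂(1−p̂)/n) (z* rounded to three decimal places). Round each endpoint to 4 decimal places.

Sample proportion p̂ = 260/568 = 0.45775.
SE = √(p̂(1−p̂)/n) = √(0.248215/568) = 0.020904.
For 98% confidence, z* = 2.326.
Margin of error: 2.326 × 0.020904 = 0.04862.
Interval: 0.45775 ± 0.04862 → (0.4091, 0.5064).

(0.4091, 0.5064)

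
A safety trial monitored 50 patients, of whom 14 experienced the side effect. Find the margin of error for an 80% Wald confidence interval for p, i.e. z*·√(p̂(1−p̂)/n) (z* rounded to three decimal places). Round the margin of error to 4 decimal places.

With x = 14 successes in n = 50, p̂ = 0.28000.
SE = √(p̂(1−p̂)/n) = √(0.201600/50) = 0.063498.
z* = 1.282 at the 80% level.
So ME = 0.0814.

ME = 0.0814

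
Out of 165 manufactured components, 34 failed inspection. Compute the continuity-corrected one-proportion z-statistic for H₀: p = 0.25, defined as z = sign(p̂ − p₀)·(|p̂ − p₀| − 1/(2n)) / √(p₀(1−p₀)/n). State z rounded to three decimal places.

z = -1.214

p̂ = 34/165 = 0.20606. p̂ − p₀ = -0.043939.
1/(2n) = 0.003030.
Corrected numerator: |-0.043939| − 0.003030 = 0.040909.
Under H₀, SE = √(p₀(1−p₀)/n) = √(0.25·0.75/165) = √0.001136364 = 0.033710.
z = (−)0.040909/0.033710 = -1.214.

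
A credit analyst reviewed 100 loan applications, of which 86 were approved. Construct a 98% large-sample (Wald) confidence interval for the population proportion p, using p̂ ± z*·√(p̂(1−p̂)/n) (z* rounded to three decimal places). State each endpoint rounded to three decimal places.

(0.779, 0.941)

Sample proportion p̂ = 86/100 = 0.86000.
SE(p̂) = √(0.86000·0.14000/100) = 0.034699.
z* = 2.326 at the 98% level.
Margin = 2.326·0.034699 = 0.08071.
So the interval runs from 0.779 to 0.941.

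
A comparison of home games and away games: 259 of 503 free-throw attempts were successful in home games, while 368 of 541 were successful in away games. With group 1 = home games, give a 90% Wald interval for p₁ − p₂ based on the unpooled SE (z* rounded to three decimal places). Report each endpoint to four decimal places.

p̂₁ = 0.51491, p̂₂ = 0.68022, so the observed difference is -0.16531.
SE = √(0.000496576 + 0.000402070) = √0.000898646 = 0.029977.
z* = 1.645 at the 90% level. Margin of error = 0.04931.
So the interval runs from -0.2146 to -0.1160.

(-0.2146, -0.1160)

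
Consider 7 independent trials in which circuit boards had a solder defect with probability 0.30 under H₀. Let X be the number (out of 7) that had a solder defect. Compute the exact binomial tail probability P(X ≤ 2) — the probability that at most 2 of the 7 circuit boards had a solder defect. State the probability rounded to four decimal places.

P = 0.6471

X ~ Binomial(n=7, p=0.30).
P(X ≤ 2) = C(7,0)·0.30^0·0.70^7 + C(7,1)·0.30^1·0.70^6 + C(7,2)·0.30^2·0.70^5.
= 0.082354 + 0.247063 + 0.317652 = 0.6471.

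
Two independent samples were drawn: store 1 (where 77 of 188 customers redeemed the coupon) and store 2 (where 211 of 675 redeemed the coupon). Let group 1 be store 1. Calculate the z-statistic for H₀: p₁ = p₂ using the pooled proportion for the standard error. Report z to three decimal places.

z = 2.494

Sample proportions: p̂₁ = 77/188 = 0.40957 and p̂₂ = 211/675 = 0.31259.
Pooled p̂ = (77+211)/(188+675) = 288/863 = 0.33372.
SE = √[p̂(1−p̂)(1/n₁+1/n₂)] = √[0.33372·0.66628·(1/188+1/675)] ≈ 0.038886.
z = (p̂₁ − p̂₂)/SE = (0.40957 − 0.31259)/0.038886 = 0.09698/0.038886 = 2.494.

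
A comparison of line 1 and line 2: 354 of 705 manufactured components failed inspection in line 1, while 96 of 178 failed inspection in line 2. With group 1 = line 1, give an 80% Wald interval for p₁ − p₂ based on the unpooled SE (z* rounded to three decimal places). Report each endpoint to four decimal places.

p̂₁ = 354/705 = 0.50213, p̂₂ = 96/178 = 0.53933; p̂₁ − p̂₂ = -0.03720.
Unpooled SE = √(p̂₁(1−p̂₁)/n₁ + p̂₂(1−p̂₂)/n₂) = √(0.000354604 + 0.001395806) = 0.041838.
For 80% confidence, z* = 1.282. Margin of error = 0.05364.
Interval: -0.03720 ± 0.05364 → (-0.0908, 0.0164).

(-0.0908, 0.0164)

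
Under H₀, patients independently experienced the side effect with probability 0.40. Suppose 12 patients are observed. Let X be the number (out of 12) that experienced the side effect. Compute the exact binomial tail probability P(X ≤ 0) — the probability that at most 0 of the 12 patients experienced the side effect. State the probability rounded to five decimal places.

X is binomial with n = 12 and p = 0.40.
P(X ≤ 0) = C(12,0)·0.40^0·0.60^12.
= 0.002177 = 0.00218.

P = 0.00218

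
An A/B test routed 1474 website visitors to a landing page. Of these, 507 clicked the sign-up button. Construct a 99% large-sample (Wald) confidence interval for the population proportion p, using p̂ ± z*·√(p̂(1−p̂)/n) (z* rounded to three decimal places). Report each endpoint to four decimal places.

(0.3121, 0.3758)

The sample proportion is 507/1474 = 0.34396.
SE = √(p̂(1−p̂)/n) = √(0.225652/1474) = 0.012373.
For 99% confidence, z* = 2.576.
Margin of error: 2.576 × 0.012373 = 0.03187.
CI: 0.34396 ± 0.03187 = (0.3121, 0.3758).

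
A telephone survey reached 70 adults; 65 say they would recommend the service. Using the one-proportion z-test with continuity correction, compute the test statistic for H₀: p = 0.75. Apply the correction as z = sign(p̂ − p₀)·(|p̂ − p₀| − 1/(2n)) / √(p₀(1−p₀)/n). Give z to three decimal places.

The sample proportion is 65/70 = 0.92857. p̂ − p₀ = 0.178571.
Continuity correction 1/(2n) = 1/140 = 0.007143.
Corrected numerator: |0.178571| − 0.007143 = 0.171428.
Under H₀, SE = √(p₀(1−p₀)/n) = √(0.75·0.25/70) = √0.002678571 = 0.051755.
z = (+)0.171428/0.051755 = 3.312.

z = 3.312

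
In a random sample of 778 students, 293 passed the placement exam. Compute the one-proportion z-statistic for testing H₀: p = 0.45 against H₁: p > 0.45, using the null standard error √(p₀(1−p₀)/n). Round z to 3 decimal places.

z = -4.115

The sample proportion is 293/778 = 0.37661.
SE₀ = √(0.45·0.55/778) = 0.017836.
z = (0.37661 − 0.45)/0.017836 = -0.07339/0.017836 = -4.115.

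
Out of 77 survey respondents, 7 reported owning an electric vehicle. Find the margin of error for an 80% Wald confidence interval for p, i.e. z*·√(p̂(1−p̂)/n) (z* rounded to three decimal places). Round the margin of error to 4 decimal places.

ME = 0.0420

The sample proportion is 7/77 = 0.09091.
SE(p̂) = √(0.09091·0.90909/77) = 0.032761.
z* = 1.282 at the 80% level.
ME = 1.282·0.032761 = 0.0420.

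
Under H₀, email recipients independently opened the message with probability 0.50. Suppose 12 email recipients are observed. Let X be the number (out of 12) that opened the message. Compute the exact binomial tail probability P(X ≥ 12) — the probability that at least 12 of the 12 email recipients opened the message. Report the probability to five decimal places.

P = 0.00024

X is binomial with n = 12 and p = 0.50.
P(X ≥ 12) = C(12,12)·0.50^12·0.50^0.
= 0.000244 = 0.00024.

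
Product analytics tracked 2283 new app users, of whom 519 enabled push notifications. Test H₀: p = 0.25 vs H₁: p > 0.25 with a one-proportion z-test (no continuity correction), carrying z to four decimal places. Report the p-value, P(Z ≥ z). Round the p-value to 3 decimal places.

Sample proportion p̂ = 519/2283 = 0.22733.
SE₀ = √(0.25·0.75/2283) = 0.009062.
Test statistic (full precision, shown to 4 dp): z = (519/2283 − 0.25)/SE₀ ≈ -2.5012.
p-value = P(Z ≥ z) with z = -2.5012 → 0.994.

p-value = 0.994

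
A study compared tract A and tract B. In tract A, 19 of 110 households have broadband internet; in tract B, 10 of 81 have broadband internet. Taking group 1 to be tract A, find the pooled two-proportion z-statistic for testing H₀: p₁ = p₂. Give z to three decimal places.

p̂₁ = 19/110 = 0.17273, p̂₂ = 10/81 = 0.12346.
Pooled p̂ = (19+10)/(110+81) = 29/191 = 0.15183.
Pooled SE = √[0.1287794·0.02143659] ≈ 0.052541.
z = (p̂₁ − p̂₂)/SE = (0.17273 − 0.12346)/0.052541 = 0.04927/0.052541 = 0.938.

z = 0.938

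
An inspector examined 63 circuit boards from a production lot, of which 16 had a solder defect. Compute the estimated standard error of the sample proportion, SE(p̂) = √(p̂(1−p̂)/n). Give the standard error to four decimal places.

With x = 16 successes in n = 63, p̂ = 0.25397.
p̂(1−p̂) = 0.25397·0.74603 = 0.189469.
SE = √(0.189469/63) = √0.003007444 = 0.0548.

SE = 0.0548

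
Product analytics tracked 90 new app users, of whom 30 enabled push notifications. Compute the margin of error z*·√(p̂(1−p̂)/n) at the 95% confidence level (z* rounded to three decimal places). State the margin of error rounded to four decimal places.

Sample proportion p̂ = 30/90 = 0.33333.
SE = √(p̂(1−p̂)/n) = √(0.222222/90) = 0.049690.
z* = 1.960 at the 95% level.
ME = 1.960·0.049690 = 0.0974.

ME = 0.0974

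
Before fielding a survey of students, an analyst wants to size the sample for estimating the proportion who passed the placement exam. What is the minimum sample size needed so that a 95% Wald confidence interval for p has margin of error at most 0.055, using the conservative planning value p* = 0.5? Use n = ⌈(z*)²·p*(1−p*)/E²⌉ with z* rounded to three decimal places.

The 95% critical value is z* = 1.960.
p*(1−p*) = 0.2500.
(z*)²·p*(1−p*)/E² = 3.841600·0.2500/0.003025 = 317.488.
Rounding up, n = 318.

n = 318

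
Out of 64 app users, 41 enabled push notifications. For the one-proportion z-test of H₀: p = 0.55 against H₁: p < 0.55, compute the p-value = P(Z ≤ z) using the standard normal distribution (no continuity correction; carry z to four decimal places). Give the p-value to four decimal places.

With x = 41 successes in n = 64, p̂ = 0.64062.
SE₀ = √(0.55·0.45/64) = 0.062187.
Test statistic (full precision, shown to 4 dp): z = (41/64 − 0.55)/SE₀ ≈ 1.4573.
p-value = P(Z ≤ z) with z = 1.4573 → 0.9275.

p-value = 0.9275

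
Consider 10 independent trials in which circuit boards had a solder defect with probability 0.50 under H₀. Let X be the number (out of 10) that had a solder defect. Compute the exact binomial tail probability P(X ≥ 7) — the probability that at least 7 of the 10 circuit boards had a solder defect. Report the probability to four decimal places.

P = 0.1719

X ~ Binomial(n=10, p=0.50).
P(X ≥ 7) = C(10,7)·0.50^7·0.50^3 + C(10,8)·0.50^8·0.50^2 + C(10,9)·0.50^9·0.50^1 + C(10,10)·0.50^10·0.50^0.
= 0.117188 + 0.043945 + 0.009766 + 0.000977 = 0.1719.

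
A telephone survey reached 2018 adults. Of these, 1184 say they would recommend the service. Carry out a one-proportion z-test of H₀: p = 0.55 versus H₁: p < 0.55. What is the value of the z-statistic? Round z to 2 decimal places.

The sample proportion is 1184/2018 = 0.58672.
SE₀ = √(0.55·0.45/2018) = 0.011075.
z = (0.58672 − 0.55)/0.011075 = 0.03672/0.011075 = 3.32.

z = 3.32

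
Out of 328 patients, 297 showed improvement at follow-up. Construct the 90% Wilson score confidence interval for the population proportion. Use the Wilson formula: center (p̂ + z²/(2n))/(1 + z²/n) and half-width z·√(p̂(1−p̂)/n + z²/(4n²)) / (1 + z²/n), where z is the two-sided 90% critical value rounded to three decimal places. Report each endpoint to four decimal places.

(0.8755, 0.9288)

Here p̂ = 297/328 = 0.90549 and z = 1.645 (z² = 2.706025).
1 + z²/n = 1.008250.
Center = (0.90549 + 0.004125)/1.008250 = 0.90217.
Radicand: p̂(1−p̂)/n + z²/(4n²) = 0.000260914 + 0.000006288 = 0.000267202.
Half-width = z·√(radicand)/denom = 1.645·0.016346/1.008250 = 0.02667.
Interval: 0.90217 ± 0.02667 → (0.8755, 0.9288).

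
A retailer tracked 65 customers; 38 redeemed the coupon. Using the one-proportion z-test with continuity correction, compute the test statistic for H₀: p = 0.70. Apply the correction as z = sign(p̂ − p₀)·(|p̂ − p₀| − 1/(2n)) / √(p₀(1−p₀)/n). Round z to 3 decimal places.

z = -1.895

The sample proportion is 38/65 = 0.58462. p̂ − p₀ = -0.115385.
Continuity correction 1/(2n) = 1/130 = 0.007692.
Corrected numerator: |-0.115385| − 0.007692 = 0.107693.
Null standard error: √(0.70·0.30/65) = √0.003230769 = 0.056840.
z = −0.107693/0.056840 = -1.895.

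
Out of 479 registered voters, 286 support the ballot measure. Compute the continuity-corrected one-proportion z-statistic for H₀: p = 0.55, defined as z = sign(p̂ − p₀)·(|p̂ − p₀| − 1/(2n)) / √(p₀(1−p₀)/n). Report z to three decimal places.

z = 2.025

p̂ = 286/479 = 0.59708. p̂ − p₀ = 0.047077.
Continuity correction 1/(2n) = 1/958 = 0.001044.
Corrected numerator: |0.047077| − 0.001044 = 0.046033.
Under H₀, SE = √(p₀(1−p₀)/n) = √(0.55·0.45/479) = √0.000516701 = 0.022731.
z = +0.046033/0.022731 = 2.025.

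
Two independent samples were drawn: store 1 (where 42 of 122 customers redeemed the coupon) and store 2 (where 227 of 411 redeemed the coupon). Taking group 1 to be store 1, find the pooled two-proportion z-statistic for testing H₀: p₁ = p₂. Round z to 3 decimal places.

Sample proportions: p̂₁ = 42/122 = 0.34426 and p̂₂ = 227/411 = 0.55231.
Pooled p̂ = (42+227)/(122+411) = 269/533 = 0.50469.
Pooled SE = √[0.2499780·0.01062981] ≈ 0.051548.
z = -0.20805/0.051548 = -4.036.

z = -4.036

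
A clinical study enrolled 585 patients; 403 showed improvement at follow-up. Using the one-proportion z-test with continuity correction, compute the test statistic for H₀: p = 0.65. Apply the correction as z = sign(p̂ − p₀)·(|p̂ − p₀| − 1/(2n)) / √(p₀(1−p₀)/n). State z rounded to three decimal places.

With x = 403 successes in n = 585, p̂ = 0.68889. p̂ − p₀ = 0.038889.
Continuity correction 1/(2n) = 1/1170 = 0.000855.
Corrected numerator: |0.038889| − 0.000855 = 0.038034.
SE₀ = √(0.65·0.35/585) = 0.019720.
z = +0.038034/0.019720 = 1.929.

z = 1.929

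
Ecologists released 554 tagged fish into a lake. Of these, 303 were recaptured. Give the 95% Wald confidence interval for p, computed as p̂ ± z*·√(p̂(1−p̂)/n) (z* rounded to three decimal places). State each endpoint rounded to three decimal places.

Sample proportion p̂ = 303/554 = 0.54693.
SE = √(p̂(1−p̂)/n) = √(0.247797/554) = 0.021149.
The 95% critical value is z* = 1.960.
Margin of error: 1.960 × 0.021149 = 0.04145.
CI: 0.54693 ± 0.04145 = (0.505, 0.588).

(0.505, 0.588)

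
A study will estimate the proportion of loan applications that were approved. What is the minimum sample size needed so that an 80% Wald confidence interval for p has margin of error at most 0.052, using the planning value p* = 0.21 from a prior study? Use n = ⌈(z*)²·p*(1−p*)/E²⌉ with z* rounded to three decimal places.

n = 101

For 80% confidence, z* = 1.282.
p*(1−p*) = 0.21·0.79 = 0.1659.
Required n before rounding: 1.643524 × 0.1659 / 0.052² = 100.836.
⌈100.836⌉ = 101.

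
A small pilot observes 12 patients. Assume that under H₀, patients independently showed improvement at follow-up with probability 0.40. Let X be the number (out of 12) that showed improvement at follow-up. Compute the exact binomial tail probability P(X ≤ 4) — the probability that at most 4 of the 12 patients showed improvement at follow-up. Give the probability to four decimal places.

X is binomial with n = 12 and p = 0.40.
P(X ≤ 4) = Σ_{j=0}^{4} C(12,j)·0.40^j·0.60^{12−j}.
= 0.002177 + 0.017414 + 0.063852 + 0.141894 + 0.212841 = 0.4382.

P = 0.4382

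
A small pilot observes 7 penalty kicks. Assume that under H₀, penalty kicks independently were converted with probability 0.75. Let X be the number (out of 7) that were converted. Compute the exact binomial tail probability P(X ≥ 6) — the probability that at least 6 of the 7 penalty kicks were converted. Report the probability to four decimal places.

P = 0.4449

X ~ Binomial(n=7, p=0.75).
P(X ≥ 6) = C(7,6)·0.75^6·0.25^1 + C(7,7)·0.75^7·0.25^0.
= 0.311462 + 0.133484 = 0.4449.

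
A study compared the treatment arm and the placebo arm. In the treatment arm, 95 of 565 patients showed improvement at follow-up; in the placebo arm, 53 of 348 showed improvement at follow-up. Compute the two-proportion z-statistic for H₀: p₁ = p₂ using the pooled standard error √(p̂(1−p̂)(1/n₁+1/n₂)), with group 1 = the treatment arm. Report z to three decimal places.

z = 0.631

p̂₁ = 95/565 = 0.16814, p̂₂ = 53/348 = 0.15230.
Pooled p̂ = (95+53)/(565+348) = 148/913 = 0.16210.
Pooled SE = √[0.1358256·0.00464347] ≈ 0.025114.
z = 0.01584/0.025114 = 0.631.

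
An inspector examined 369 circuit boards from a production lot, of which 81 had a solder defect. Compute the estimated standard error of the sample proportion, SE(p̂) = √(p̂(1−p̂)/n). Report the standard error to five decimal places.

The sample proportion is 81/369 = 0.21951.
p̂(1−p̂) = 0.21951·0.78049 = 0.171325.
SE = √(0.171325/369) = √0.000464295 = 0.02155.

SE = 0.02155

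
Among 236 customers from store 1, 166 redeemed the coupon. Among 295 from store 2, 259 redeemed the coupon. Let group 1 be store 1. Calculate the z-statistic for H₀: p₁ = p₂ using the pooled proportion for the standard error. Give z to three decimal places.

Sample proportions: p̂₁ = 166/236 = 0.70339 and p̂₂ = 259/295 = 0.87797.
Pooling: p̂ = 425/531 = 0.80038.
SE = √[p̂(1−p̂)(1/n₁+1/n₂)] = √[0.80038·0.19962·(1/236+1/295)] ≈ 0.034909.
z = -0.17458/0.034909 = -5.001.

z = -5.001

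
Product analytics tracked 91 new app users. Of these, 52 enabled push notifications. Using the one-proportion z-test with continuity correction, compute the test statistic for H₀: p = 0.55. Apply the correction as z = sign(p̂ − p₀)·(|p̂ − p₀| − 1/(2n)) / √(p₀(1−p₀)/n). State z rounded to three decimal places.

z = 0.306

With x = 52 successes in n = 91, p̂ = 0.57143. p̂ − p₀ = 0.021429.
1/(2n) = 0.005495.
Corrected numerator: |0.021429| − 0.005495 = 0.015934.
Null standard error: √(0.55·0.45/91) = √0.002719780 = 0.052152.
z = (+)0.015934/0.052152 = 0.306.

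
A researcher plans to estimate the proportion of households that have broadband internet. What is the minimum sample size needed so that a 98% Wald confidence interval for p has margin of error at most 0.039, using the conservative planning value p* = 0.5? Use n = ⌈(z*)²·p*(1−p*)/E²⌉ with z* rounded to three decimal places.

For 98% confidence, z* = 2.326.
p*(1−p*) = 0.2500.
Required n before rounding: 5.410276 × 0.2500 / 0.039² = 889.263.
⌈889.263⌉ = 890.

n = 890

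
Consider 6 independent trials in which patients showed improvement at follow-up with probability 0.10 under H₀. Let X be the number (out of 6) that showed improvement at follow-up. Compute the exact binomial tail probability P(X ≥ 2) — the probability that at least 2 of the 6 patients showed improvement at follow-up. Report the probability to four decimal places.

X is binomial with n = 6 and p = 0.10.
P(X ≥ 2) = Σ_{j=2}^{6} C(6,j)·0.10^j·0.90^{6−j}.
= 0.098415 + 0.014580 + 0.001215 + 0.000054 + 0.000001 = 0.1143.

P = 0.1143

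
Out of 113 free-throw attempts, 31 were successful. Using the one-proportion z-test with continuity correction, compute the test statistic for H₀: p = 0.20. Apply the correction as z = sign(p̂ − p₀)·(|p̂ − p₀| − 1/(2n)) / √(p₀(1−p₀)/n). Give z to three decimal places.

Sample proportion p̂ = 31/113 = 0.27434. p̂ − p₀ = 0.074336.
1/(2n) = 0.004425.
Corrected numerator: |0.074336| − 0.004425 = 0.069911.
Under H₀, SE = √(p₀(1−p₀)/n) = √(0.20·0.80/113) = √0.001415929 = 0.037629.
z = +0.069911/0.037629 = 1.858.

z = 1.858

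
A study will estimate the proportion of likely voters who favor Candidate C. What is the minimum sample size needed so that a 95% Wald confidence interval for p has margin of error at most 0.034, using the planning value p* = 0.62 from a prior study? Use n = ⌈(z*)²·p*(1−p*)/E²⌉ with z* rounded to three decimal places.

n = 783

For 95% confidence, z* = 1.960.
p*(1−p*) = 0.62·0.38 = 0.2356.
Required n before rounding: 3.841600 × 0.2356 / 0.034² = 782.942.
Rounding up, n = 783.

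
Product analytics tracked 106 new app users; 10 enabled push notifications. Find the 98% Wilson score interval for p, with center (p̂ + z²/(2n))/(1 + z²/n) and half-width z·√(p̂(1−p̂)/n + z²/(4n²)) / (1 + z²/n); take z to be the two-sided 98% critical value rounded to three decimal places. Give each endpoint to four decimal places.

(0.0467, 0.1814)

p̂ = 10/106 = 0.09434; z = 2.326, so z² = 5.410276.
1 + z²/n = 1.051040.
Adjusted center: (0.09434 + z²/(2n))/1.051040 = 0.11404.
Radicand: p̂(1−p̂)/n + z²/(4n²) = 0.000806035 + 0.000120378 = 0.000926413.
Half-width = 2.326·√0.000926413/1.051040 = 0.06736.
CI: 0.11404 ± 0.06736 = (0.0467, 0.1814).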